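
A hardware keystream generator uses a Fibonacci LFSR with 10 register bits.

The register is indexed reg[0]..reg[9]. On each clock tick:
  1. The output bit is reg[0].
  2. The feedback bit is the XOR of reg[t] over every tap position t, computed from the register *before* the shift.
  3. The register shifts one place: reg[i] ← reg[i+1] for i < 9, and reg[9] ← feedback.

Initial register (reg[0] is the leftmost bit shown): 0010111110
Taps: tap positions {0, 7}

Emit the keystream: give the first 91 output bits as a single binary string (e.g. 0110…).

0010111110111100011000110111011000011110010011100101100010000110111111100111000110101001010

step | reg (before) | out | fb
   0 | 0010111110 | 0 | 1
   1 | 0101111101 | 0 | 1
   2 | 1011111011 | 1 | 1
   3 | 0111110111 | 0 | 1
   4 | 1111101111 | 1 | 0
   5 | 1111011110 | 1 | 0
   6 | 1110111100 | 1 | 0
   7 | 1101111000 | 1 | 1
   8 | 1011110001 | 1 | 1
   9 | 0111100011 | 0 | 0
  10 | 1111000110 | 1 | 0
  11 | 1110001100 | 1 | 0
  12 | 1100011000 | 1 | 1
  13 | 1000110001 | 1 | 1
  14 | 0001100011 | 0 | 0
  15 | 0011000110 | 0 | 1
  16 | 0110001101 | 0 | 1
  17 | 1100011011 | 1 | 1
  18 | 1000110111 | 1 | 0
  19 | 0001101110 | 0 | 1
  20 | 0011011101 | 0 | 1
  21 | 0110111011 | 0 | 0
  22 | 1101110110 | 1 | 0
  23 | 1011101100 | 1 | 0
  24 | 0111011000 | 0 | 0
  25 | 1110110000 | 1 | 1
  26 | 1101100001 | 1 | 1
  27 | 1011000011 | 1 | 1
  28 | 0110000111 | 0 | 1
  29 | 1100001111 | 1 | 0
  30 | 1000011110 | 1 | 0
  31 | 0000111100 | 0 | 1
  32 | 0001111001 | 0 | 0
  33 | 0011110010 | 0 | 0
  34 | 0111100100 | 0 | 1
  35 | 1111001001 | 1 | 1
  36 | 1110010011 | 1 | 1
  37 | 1100100111 | 1 | 0
  38 | 1001001110 | 1 | 0
  39 | 0010011100 | 0 | 1
  40 | 0100111001 | 0 | 0
  41 | 1001110010 | 1 | 1
  42 | 0011100101 | 0 | 1
  43 | 0111001011 | 0 | 0
  44 | 1110010110 | 1 | 0
  45 | 1100101100 | 1 | 0
  46 | 1001011000 | 1 | 1
  47 | 0010110001 | 0 | 0
  48 | 0101100010 | 0 | 0
  49 | 1011000100 | 1 | 0
  50 | 0110001000 | 0 | 0
  51 | 1100010000 | 1 | 1
  52 | 1000100001 | 1 | 1
  53 | 0001000011 | 0 | 0
  54 | 0010000110 | 0 | 1
  55 | 0100001101 | 0 | 1
  56 | 1000011011 | 1 | 1
  57 | 0000110111 | 0 | 1
  58 | 0001101111 | 0 | 1
  59 | 0011011111 | 0 | 1
  60 | 0110111111 | 0 | 1
  61 | 1101111111 | 1 | 0
  62 | 1011111110 | 1 | 0
  63 | 0111111100 | 0 | 1
  64 | 1111111001 | 1 | 1
  65 | 1111110011 | 1 | 1
  66 | 1111100111 | 1 | 0
  67 | 1111001110 | 1 | 0
  68 | 1110011100 | 1 | 0
  69 | 1100111000 | 1 | 1
  70 | 1001110001 | 1 | 1
  71 | 0011100011 | 0 | 0
  72 | 0111000110 | 0 | 1
  73 | 1110001101 | 1 | 0
  74 | 1100011010 | 1 | 1
  75 | 1000110101 | 1 | 0
  76 | 0001101010 | 0 | 0
  77 | 0011010100 | 0 | 1
  78 | 0110101001 | 0 | 0
  79 | 1101010010 | 1 | 1
  80 | 1010100101 | 1 | 0
  81 | 0101001010 | 0 | 0
  82 | 1010010100 | 1 | 0
  83 | 0100101000 | 0 | 0
  84 | 1001010000 | 1 | 1
  85 | 0010100001 | 0 | 0
  86 | 0101000010 | 0 | 0
  87 | 1010000100 | 1 | 0
  88 | 0100001000 | 0 | 0
  89 | 1000010000 | 1 | 1
  90 | 0000100001 | 0 | 0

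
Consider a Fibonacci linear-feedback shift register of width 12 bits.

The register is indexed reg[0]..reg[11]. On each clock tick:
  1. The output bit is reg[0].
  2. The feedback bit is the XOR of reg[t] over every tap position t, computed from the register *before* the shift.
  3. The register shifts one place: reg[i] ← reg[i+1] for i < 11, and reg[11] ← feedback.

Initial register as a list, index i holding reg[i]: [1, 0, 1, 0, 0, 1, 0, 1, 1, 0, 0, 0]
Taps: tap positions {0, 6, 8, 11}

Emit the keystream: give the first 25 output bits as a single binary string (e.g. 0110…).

1010010110000111110100111

tick  register→output (feedback)
  0  101001011000→1 (0)
  1  010010110000→0 (1)
  2  100101100001→1 (1)
  3  001011000011→0 (1)
  4  010110000111→0 (1)
  5  101100001111→1 (1)
  6  011000011111→0 (0)
  7  110000111110→1 (1)
  8  100001111101→1 (0)
  9  000011111010→0 (0)
 10  000111110100→0 (1)
 11  001111101001→0 (1)
 12  011111010011→0 (1)
 13  111110100111→1 (1)
 14  111101001111→1 (1)
 15  111010011111→1 (1)
 16  110100111111→1 (0)
 17  101001111110→1 (1)
 18  010011111101→0 (1)
 19  100111111011→1 (0)
 20  001111110110→0 (1)
 21  011111101101→0 (1)
 22  111111011011→1 (1)
 23  111110110111→1 (1)
 24  111101101111→1 (0)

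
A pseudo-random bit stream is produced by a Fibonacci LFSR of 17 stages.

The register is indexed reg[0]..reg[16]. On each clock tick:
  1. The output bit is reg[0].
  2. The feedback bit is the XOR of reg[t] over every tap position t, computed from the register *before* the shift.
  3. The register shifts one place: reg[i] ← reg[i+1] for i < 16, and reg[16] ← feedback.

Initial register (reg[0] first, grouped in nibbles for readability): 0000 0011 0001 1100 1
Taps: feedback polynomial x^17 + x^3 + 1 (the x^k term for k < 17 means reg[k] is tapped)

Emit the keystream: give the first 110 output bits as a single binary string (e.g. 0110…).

step | reg (before) | out | fb
   0 | 00000011000111001 | 0 | 0
   1 | 00000110001110010 | 0 | 0
   2 | 00001100011100100 | 0 | 0
   3 | 00011000111001000 | 0 | 1
   4 | 00110001110010001 | 0 | 1
   5 | 01100011100100011 | 0 | 0
   6 | 11000111001000110 | 1 | 1
   7 | 10001110010001101 | 1 | 1
   8 | 00011100100011011 | 0 | 1
   9 | 00111001000110111 | 0 | 1
  10 | 01110010001101111 | 0 | 1
  11 | 11100100011011111 | 1 | 1
  12 | 11001000110111111 | 1 | 1
  13 | 10010001101111111 | 1 | 0
  14 | 00100011011111110 | 0 | 0
  15 | 01000110111111100 | 0 | 0
  16 | 10001101111111000 | 1 | 1
  17 | 00011011111110001 | 0 | 1
  18 | 00110111111100011 | 0 | 1
  19 | 01101111111000111 | 0 | 0
  20 | 11011111110001110 | 1 | 0
  21 | 10111111100011100 | 1 | 0
  22 | 01111111000111000 | 0 | 1
  23 | 11111110001110001 | 1 | 0
  24 | 11111100011100010 | 1 | 0
  25 | 11111000111000100 | 1 | 0
  26 | 11110001110001000 | 1 | 0
  27 | 11100011100010000 | 1 | 1
  28 | 11000111000100001 | 1 | 1
  29 | 10001110001000011 | 1 | 1
  30 | 00011100010000111 | 0 | 1
  31 | 00111000100001111 | 0 | 1
  32 | 01110001000011111 | 0 | 1
  33 | 11100010000111111 | 1 | 1
  34 | 11000100001111111 | 1 | 1
  35 | 10001000011111111 | 1 | 1
  36 | 00010000111111111 | 0 | 1
  37 | 00100001111111111 | 0 | 0
  38 | 01000011111111110 | 0 | 0
  39 | 10000111111111100 | 1 | 1
  40 | 00001111111111001 | 0 | 0
  41 | 00011111111110010 | 0 | 1
  42 | 00111111111100101 | 0 | 1
  43 | 01111111111001011 | 0 | 1
  44 | 11111111110010111 | 1 | 0
  45 | 11111111100101110 | 1 | 0
  46 | 11111111001011100 | 1 | 0
  47 | 11111110010111000 | 1 | 0
  48 | 11111100101110000 | 1 | 0
  49 | 11111001011100000 | 1 | 0
  50 | 11110010111000000 | 1 | 0
  51 | 11100101110000000 | 1 | 1
  52 | 11001011100000001 | 1 | 1
  53 | 10010111000000011 | 1 | 0
  54 | 00101110000000110 | 0 | 0
  55 | 01011100000001100 | 0 | 1
  56 | 10111000000011001 | 1 | 0
  57 | 01110000000110010 | 0 | 1
  58 | 11100000001100101 | 1 | 1
  59 | 11000000011001011 | 1 | 1
  60 | 10000000110010111 | 1 | 1
  61 | 00000001100101111 | 0 | 0
  62 | 00000011001011110 | 0 | 0
  63 | 00000110010111100 | 0 | 0
  64 | 00001100101111000 | 0 | 0
  65 | 00011001011110000 | 0 | 1
  66 | 00110010111100001 | 0 | 1
  67 | 01100101111000011 | 0 | 0
  68 | 11001011110000110 | 1 | 1
  69 | 10010111100001101 | 1 | 0
  70 | 00101111000011010 | 0 | 0
  71 | 01011110000110100 | 0 | 1
  72 | 10111100001101001 | 1 | 0
  73 | 01111000011010010 | 0 | 1
  74 | 11110000110100101 | 1 | 0
  75 | 11100001101001010 | 1 | 1
  76 | 11000011010010101 | 1 | 1
  77 | 10000110100101011 | 1 | 1
  78 | 00001101001010111 | 0 | 0
  79 | 00011010010101110 | 0 | 1
  80 | 00110100101011101 | 0 | 1
  81 | 01101001010111011 | 0 | 0
  82 | 11010010101110110 | 1 | 0
  83 | 10100101011101100 | 1 | 1
  84 | 01001010111011001 | 0 | 0
  85 | 10010101110110010 | 1 | 0
  86 | 00101011101100100 | 0 | 0
  87 | 01010111011001000 | 0 | 1
  88 | 10101110110010001 | 1 | 1
  89 | 01011101100100011 | 0 | 1
  90 | 10111011001000111 | 1 | 0
  91 | 01110110010001110 | 0 | 1
  92 | 11101100100011101 | 1 | 1
  93 | 11011001000111011 | 1 | 0
  94 | 10110010001110110 | 1 | 0
  95 | 01100100011101100 | 0 | 0
  96 | 11001000111011000 | 1 | 1
  97 | 10010001110110001 | 1 | 0
  98 | 00100011101100010 | 0 | 0
  99 | 01000111011000100 | 0 | 0
 100 | 10001110110001000 | 1 | 1
 101 | 00011101100010001 | 0 | 1
 102 | 00111011000100011 | 0 | 1
 103 | 01110110001000111 | 0 | 1
 104 | 11101100010001111 | 1 | 1
 105 | 11011000100011111 | 1 | 0
 106 | 10110001000111110 | 1 | 0
 107 | 01100010001111100 | 0 | 0
 108 | 11000100011111000 | 1 | 1
 109 | 10001000111110001 | 1 | 1

00000011000111001000110111111100011100010000111111111100101110000000110010111100001101001010111011001000111011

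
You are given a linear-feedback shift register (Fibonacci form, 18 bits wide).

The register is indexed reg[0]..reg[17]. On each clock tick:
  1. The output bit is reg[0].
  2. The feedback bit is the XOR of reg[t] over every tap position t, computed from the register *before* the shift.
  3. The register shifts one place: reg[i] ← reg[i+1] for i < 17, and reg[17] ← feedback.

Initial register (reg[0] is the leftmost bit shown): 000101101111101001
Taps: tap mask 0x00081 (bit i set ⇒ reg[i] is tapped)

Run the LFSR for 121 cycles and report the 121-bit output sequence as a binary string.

0001011011111010010110101111010111001000000001000111001010001111010011010100101001111010000111011101110100111100110100001

tick  register→output (feedback)
  0  000101101111101001→0 (0)
  1  001011011111010010→0 (1)
  2  010110111110100101→0 (1)
  3  101101111101001011→1 (0)
  4  011011111010010110→0 (1)
  5  110111110100101101→1 (0)
  6  101111101001011010→1 (1)
  7  011111010010110101→0 (1)
  8  111110100101101011→1 (1)
  9  111101001011010111→1 (1)
 10  111010010110101111→1 (0)
 11  110100101101011110→1 (1)
 12  101001011010111101→1 (0)
 13  010010110101111010→0 (1)
 14  100101101011110101→1 (1)
 15  001011010111101011→0 (1)
 16  010110101111010111→0 (0)
 17  101101011110101110→1 (0)
 18  011010111101011100→0 (1)
 19  110101111010111001→1 (0)
 20  101011110101110010→1 (0)
 21  010111101011100100→0 (0)
 22  101111010111001000→1 (0)
 23  011110101110010000→0 (0)
 24  111101011100100000→1 (0)
 25  111010111001000000→1 (0)
 26  110101110010000000→1 (0)
 27  101011100100000000→1 (1)
 28  010111001000000001→0 (0)
 29  101110010000000010→1 (0)
 30  011100100000000100→0 (0)
 31  111001000000001000→1 (1)
 32  110010000000010001→1 (1)
 33  100100000000100011→1 (1)
 34  001000000001000111→0 (0)
 35  010000000010001110→0 (0)
 36  100000000100011100→1 (1)
 37  000000001000111001→0 (0)
 38  000000010001110010→0 (1)
 39  000000100011100101→0 (0)
 40  000001000111001010→0 (0)
 41  000010001110010100→0 (0)
 42  000100011100101000→0 (1)
 43  001000111001010001→0 (1)
 44  010001110010100011→0 (1)
 45  100011100101000111→1 (1)
 46  000111001010001111→0 (0)
 47  001110010100011110→0 (1)
 48  011100101000111101→0 (0)
 49  111001010001111010→1 (0)
 50  110010100011110100→1 (1)
 51  100101000111101001→1 (1)
 52  001010001111010011→0 (0)
 53  010100011110100110→0 (1)
 54  101000111101001101→1 (0)
 55  010001111010011010→0 (1)
 56  100011110100110101→1 (0)
 57  000111101001101010→0 (0)
 58  001111010011010100→0 (1)
 59  011110100110101001→0 (0)
 60  111101001101010010→1 (1)
 61  111010011010100101→1 (0)
 62  110100110101001010→1 (0)
 63  101001101010010100→1 (1)
 64  010011010100101001→0 (1)
 65  100110101001010011→1 (1)
 66  001101010010100111→0 (1)
 67  011010100101001111→0 (0)
 68  110101001010011110→1 (1)
 69  101010010100111101→1 (0)
 70  010100101001111010→0 (0)
 71  101001010011110100→1 (0)
 72  010010100111101000→0 (0)
 73  100101001111010000→1 (1)
 74  001010011110100001→0 (1)
 75  010100111101000011→0 (1)
 76  101001111010000111→1 (0)
 77  010011110100001110→0 (1)
 78  100111101000011101→1 (1)
 79  001111010000111011→0 (1)
 80  011110100001110111→0 (0)
 81  111101000011101110→1 (1)
 82  111010000111011101→1 (1)
 83  110100001110111011→1 (1)
 84  101000011101110111→1 (0)
 85  010000111011101110→0 (1)
 86  100001110111011101→1 (0)
 87  000011101110111010→0 (0)
 88  000111011101110100→0 (1)
 89  001110111011101001→0 (1)
 90  011101110111010011→0 (1)
 91  111011101110100111→1 (1)
 92  110111011101001111→1 (0)
 93  101110111010011110→1 (0)
 94  011101110100111100→0 (1)
 95  111011101001111001→1 (1)
 96  110111010011110011→1 (0)
 97  101110100111100110→1 (1)
 98  011101001111001101→0 (0)
 99  111010011110011010→1 (0)
100  110100111100110100→1 (0)
101  101001111001101000→1 (0)
102  010011110011010000→0 (1)
103  100111100110100001→1 (1)
104  001111001101000011→0 (0)
105  011110011010000110→0 (1)
106  111100110100001101→1 (0)
107  111001101000011010→1 (1)
108  110011010000110101→1 (0)
109  100110100001101010→1 (1)
110  001101000011010101→0 (0)
111  011010000110101010→0 (0)
112  110100001101010100→1 (1)
113  101000011010101001→1 (0)
114  010000110101010010→0 (1)
115  100001101010100101→1 (1)
116  000011010101001011→0 (1)
117  000110101010010111→0 (0)
118  001101010100101110→0 (1)
119  011010101001011101→0 (0)
120  110101010010111010→1 (0)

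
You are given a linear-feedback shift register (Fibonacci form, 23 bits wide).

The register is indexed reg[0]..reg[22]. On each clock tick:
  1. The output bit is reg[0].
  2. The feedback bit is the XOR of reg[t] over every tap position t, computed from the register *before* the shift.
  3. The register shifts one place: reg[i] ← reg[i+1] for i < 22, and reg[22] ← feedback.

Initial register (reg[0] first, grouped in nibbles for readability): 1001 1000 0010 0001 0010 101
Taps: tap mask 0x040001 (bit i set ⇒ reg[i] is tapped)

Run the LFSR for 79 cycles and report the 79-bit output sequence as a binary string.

k : reg_k → out_k, fb_k
0: 10011000001000010010101 → 1, fb=0
1: 00110000010000100101010 → 0, fb=0
2: 01100000100001001010100 → 0, fb=1
3: 11000001000010010101001 → 1, fb=1
4: 10000010000100101010011 → 1, fb=0
5: 00000100001001010100110 → 0, fb=0
6: 00001000010010101001100 → 0, fb=0
7: 00010000100101010011000 → 0, fb=1
8: 00100001001010100110001 → 0, fb=1
9: 01000010010101001100011 → 0, fb=0
10: 10000100101010011000110 → 1, fb=1
11: 00001001010100110001101 → 0, fb=0
12: 00010010101001100011010 → 0, fb=1
13: 00100101010011000110101 → 0, fb=1
14: 01001010100110001101011 → 0, fb=0
15: 10010101001100011010110 → 1, fb=0
16: 00101010011000110101100 → 0, fb=0
17: 01010100110001101011000 → 0, fb=1
18: 10101001100011010110001 → 1, fb=0
19: 01010011000110101100010 → 0, fb=0
20: 10100110001101011000100 → 1, fb=1
21: 01001100011010110001001 → 0, fb=0
22: 10011000110101100010010 → 1, fb=0
23: 00110001101011000100100 → 0, fb=0
24: 01100011010110001001000 → 0, fb=0
25: 11000110101100010010000 → 1, fb=0
26: 10001101011000100100000 → 1, fb=1
27: 00011010110001001000001 → 0, fb=0
28: 00110101100010010000010 → 0, fb=0
29: 01101011000100100000100 → 0, fb=0
30: 11010110001001000001000 → 1, fb=1
31: 10101100010010000010001 → 1, fb=0
32: 01011000100100000100010 → 0, fb=0
33: 10110001001000001000100 → 1, fb=1
34: 01100010010000010001001 → 0, fb=0
35: 11000100100000100010010 → 1, fb=0
36: 10001001000001000100100 → 1, fb=1
37: 00010010000010001001001 → 0, fb=0
38: 00100100000100010010010 → 0, fb=1
39: 01001000001000100100101 → 0, fb=0
40: 10010000010001001001010 → 1, fb=1
41: 00100000100010010010101 → 0, fb=1
42: 01000001000100100101011 → 0, fb=0
43: 10000010001001001010110 → 1, fb=0
44: 00000100010010010101100 → 0, fb=0
45: 00001000100100101011000 → 0, fb=1
46: 00010001001001010110001 → 0, fb=1
47: 00100010010010101100011 → 0, fb=0
48: 01000100100101011000110 → 0, fb=0
49: 10001001001010110001100 → 1, fb=1
50: 00010010010101100011001 → 0, fb=1
51: 00100100101011000110011 → 0, fb=1
52: 01001001010110001100111 → 0, fb=0
53: 10010010101100011001110 → 1, fb=1
54: 00100101011000110011101 → 0, fb=1
55: 01001010110001100111011 → 0, fb=1
56: 10010101100011001110111 → 1, fb=0
57: 00101011000110011101110 → 0, fb=0
58: 01010110001100111011100 → 0, fb=1
59: 10101100011001110111001 → 1, fb=0
60: 01011000110011101110010 → 0, fb=1
61: 10110001100111011100101 → 1, fb=1
62: 01100011001110111001011 → 0, fb=0
63: 11000110011101110010110 → 1, fb=0
64: 10001100111011100101100 → 1, fb=1
65: 00011001110111001011001 → 0, fb=1
66: 00110011101110010110011 → 0, fb=1
67: 01100111011100101100111 → 0, fb=0
68: 11001110111001011001110 → 1, fb=1
69: 10011101110010110011101 → 1, fb=0
70: 00111011100101100111010 → 0, fb=1
71: 01110111001011001110101 → 0, fb=1
72: 11101110010110011101011 → 1, fb=1
73: 11011100101100111010111 → 1, fb=0
74: 10111001011001110101110 → 1, fb=1
75: 01110010110011101011101 → 0, fb=1
76: 11100101100111010111011 → 1, fb=0
77: 11001011001110101110110 → 1, fb=0
78: 10010110011101011101100 → 1, fb=1

1001100000100001001010100110001101011000100100000100010010010101100011001110111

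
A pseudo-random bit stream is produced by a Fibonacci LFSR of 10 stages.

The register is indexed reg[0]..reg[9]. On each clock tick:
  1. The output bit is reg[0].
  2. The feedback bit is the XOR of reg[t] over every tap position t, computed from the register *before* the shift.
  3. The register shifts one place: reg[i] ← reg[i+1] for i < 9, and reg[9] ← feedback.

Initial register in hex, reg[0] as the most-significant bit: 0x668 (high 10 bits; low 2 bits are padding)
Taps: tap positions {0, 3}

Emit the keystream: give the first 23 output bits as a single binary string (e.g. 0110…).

01100110100101001000110

tick  register→output (feedback)
  0  0110011010→0 (0)
  1  1100110100→1 (1)
  2  1001101001→1 (0)
  3  0011010010→0 (1)
  4  0110100101→0 (0)
  5  1101001010→1 (0)
  6  1010010100→1 (1)
  7  0100101001→0 (0)
  8  1001010010→1 (0)
  9  0010100100→0 (0)
 10  0101001000→0 (1)
 11  1010010001→1 (1)
 12  0100100011→0 (0)
 13  1001000110→1 (0)
 14  0010001100→0 (0)
 15  0100011000→0 (0)
 16  1000110000→1 (1)
 17  0001100001→0 (1)
 18  0011000011→0 (1)
 19  0110000111→0 (0)
 20  1100001110→1 (1)
 21  1000011101→1 (1)
 22  0000111011→0 (0)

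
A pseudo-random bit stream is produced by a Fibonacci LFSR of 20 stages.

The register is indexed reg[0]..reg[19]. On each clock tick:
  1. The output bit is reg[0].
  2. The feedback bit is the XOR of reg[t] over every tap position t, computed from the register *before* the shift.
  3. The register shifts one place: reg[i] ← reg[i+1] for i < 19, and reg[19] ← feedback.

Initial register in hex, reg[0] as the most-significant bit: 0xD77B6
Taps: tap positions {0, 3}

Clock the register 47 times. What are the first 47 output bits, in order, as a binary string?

11010111011110110110011011001010000001010000100

k : reg_k → out_k, fb_k
0: 11010111011110110110 → 1, fb=0
1: 10101110111101101100 → 1, fb=1
2: 01011101111011011001 → 0, fb=1
3: 10111011110110110011 → 1, fb=0
4: 01110111101101100110 → 0, fb=1
5: 11101111011011001101 → 1, fb=1
6: 11011110110110011011 → 1, fb=0
7: 10111101101100110110 → 1, fb=0
8: 01111011011001101100 → 0, fb=1
9: 11110110110011011001 → 1, fb=0
10: 11101101100110110010 → 1, fb=1
11: 11011011001101100101 → 1, fb=0
12: 10110110011011001010 → 1, fb=0
13: 01101100110110010100 → 0, fb=0
14: 11011001101100101000 → 1, fb=0
15: 10110011011001010000 → 1, fb=0
16: 01100110110010100000 → 0, fb=0
17: 11001101100101000000 → 1, fb=1
18: 10011011001010000001 → 1, fb=0
19: 00110110010100000010 → 0, fb=1
20: 01101100101000000101 → 0, fb=0
21: 11011001010000001010 → 1, fb=0
22: 10110010100000010100 → 1, fb=0
23: 01100101000000101000 → 0, fb=0
24: 11001010000001010000 → 1, fb=1
25: 10010100000010100001 → 1, fb=0
26: 00101000000101000010 → 0, fb=0
27: 01010000001010000100 → 0, fb=1
28: 10100000010100001001 → 1, fb=1
29: 01000000101000010011 → 0, fb=0
30: 10000001010000100110 → 1, fb=1
31: 00000010100001001101 → 0, fb=0
32: 00000101000010011010 → 0, fb=0
33: 00001010000100110100 → 0, fb=0
34: 00010100001001101000 → 0, fb=1
35: 00101000010011010001 → 0, fb=0
36: 01010000100110100010 → 0, fb=1
37: 10100001001101000101 → 1, fb=1
38: 01000010011010001011 → 0, fb=0
39: 10000100110100010110 → 1, fb=1
40: 00001001101000101101 → 0, fb=0
41: 00010011010001011010 → 0, fb=1
42: 00100110100010110101 → 0, fb=0
43: 01001101000101101010 → 0, fb=0
44: 10011010001011010100 → 1, fb=0
45: 00110100010110101000 → 0, fb=1
46: 01101000101101010001 → 0, fb=0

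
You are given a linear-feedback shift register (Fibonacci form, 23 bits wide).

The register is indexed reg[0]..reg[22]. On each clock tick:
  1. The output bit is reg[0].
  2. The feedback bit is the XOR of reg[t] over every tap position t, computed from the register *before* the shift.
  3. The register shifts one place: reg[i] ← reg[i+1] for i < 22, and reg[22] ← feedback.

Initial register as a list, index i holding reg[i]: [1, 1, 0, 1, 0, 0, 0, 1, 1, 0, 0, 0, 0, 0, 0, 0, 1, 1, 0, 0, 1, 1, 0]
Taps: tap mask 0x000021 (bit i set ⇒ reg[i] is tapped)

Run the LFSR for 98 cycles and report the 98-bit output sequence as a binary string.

k : reg_k → out_k, fb_k
0: 11010001100000001100110 → 1, fb=1
1: 10100011000000011001101 → 1, fb=1
2: 01000110000000110011011 → 0, fb=1
3: 10001100000001100110111 → 1, fb=0
4: 00011000000011001101110 → 0, fb=0
5: 00110000000110011011100 → 0, fb=0
6: 01100000001100110111000 → 0, fb=0
7: 11000000011001101110000 → 1, fb=1
8: 10000000110011011100001 → 1, fb=1
9: 00000001100110111000011 → 0, fb=0
10: 00000011001101110000110 → 0, fb=0
11: 00000110011011100001100 → 0, fb=1
12: 00001100110111000011001 → 0, fb=1
13: 00011001101110000110011 → 0, fb=0
14: 00110011011100001100110 → 0, fb=0
15: 01100110111000011001100 → 0, fb=1
16: 11001101110000110011001 → 1, fb=0
17: 10011011100001100110010 → 1, fb=1
18: 00110111000011001100101 → 0, fb=1
19: 01101110000110011001011 → 0, fb=1
20: 11011100001100110010111 → 1, fb=0
21: 10111000011001100101110 → 1, fb=1
22: 01110000110011001011101 → 0, fb=0
23: 11100001100110010111010 → 1, fb=1
24: 11000011001100101110101 → 1, fb=1
25: 10000110011001011101011 → 1, fb=0
26: 00001100110010111010110 → 0, fb=1
27: 00011001100101110101101 → 0, fb=0
28: 00110011001011101011010 → 0, fb=0
29: 01100110010111010110100 → 0, fb=1
30: 11001100101110101101001 → 1, fb=0
31: 10011001011101011010010 → 1, fb=1
32: 00110010111010110100101 → 0, fb=0
33: 01100101110101101001010 → 0, fb=1
34: 11001011101011010010101 → 1, fb=1
35: 10010111010110100101011 → 1, fb=0
36: 00101110101101001010110 → 0, fb=1
37: 01011101011010010101101 → 0, fb=1
38: 10111010110100101011011 → 1, fb=1
39: 01110101101001010110111 → 0, fb=1
40: 11101011010010101101111 → 1, fb=1
41: 11010110100101011011111 → 1, fb=0
42: 10101101001010110111110 → 1, fb=0
43: 01011010010101101111100 → 0, fb=0
44: 10110100101011011111000 → 1, fb=0
45: 01101001010110111110000 → 0, fb=0
46: 11010010101101111100000 → 1, fb=1
47: 10100101011011111000001 → 1, fb=0
48: 01001010110111110000010 → 0, fb=0
49: 10010101101111100000100 → 1, fb=0
50: 00101011011111000001000 → 0, fb=0
51: 01010110111110000010000 → 0, fb=1
52: 10101101111100000100001 → 1, fb=0
53: 01011011111000001000010 → 0, fb=0
54: 10110111110000010000100 → 1, fb=0
55: 01101111100000100001000 → 0, fb=1
56: 11011111000001000010001 → 1, fb=0
57: 10111110000010000100010 → 1, fb=0
58: 01111100000100001000100 → 0, fb=1
59: 11111000001000010001001 → 1, fb=1
60: 11110000010000100010011 → 1, fb=1
61: 11100000100001000100111 → 1, fb=1
62: 11000001000010001001111 → 1, fb=1
63: 10000010000100010011111 → 1, fb=1
64: 00000100001000100111111 → 0, fb=1
65: 00001000010001001111111 → 0, fb=0
66: 00010000100010011111110 → 0, fb=0
67: 00100001000100111111100 → 0, fb=0
68: 01000010001001111111000 → 0, fb=0
69: 10000100010011111110000 → 1, fb=0
70: 00001000100111111100000 → 0, fb=0
71: 00010001001111111000000 → 0, fb=0
72: 00100010011111110000000 → 0, fb=0
73: 01000100111111100000000 → 0, fb=1
74: 10001001111111000000001 → 1, fb=1
75: 00010011111110000000011 → 0, fb=0
76: 00100111111100000000110 → 0, fb=1
77: 01001111111000000001101 → 0, fb=1
78: 10011111110000000011011 → 1, fb=0
79: 00111111100000000110110 → 0, fb=1
80: 01111111000000001101101 → 0, fb=1
81: 11111110000000011011011 → 1, fb=0
82: 11111100000000110110110 → 1, fb=0
83: 11111000000001101101100 → 1, fb=1
84: 11110000000011011011001 → 1, fb=1
85: 11100000000110110110011 → 1, fb=1
86: 11000000001101101100111 → 1, fb=1
87: 10000000011011011001111 → 1, fb=1
88: 00000000110110110011111 → 0, fb=0
89: 00000001101101100111110 → 0, fb=0
90: 00000011011011001111100 → 0, fb=0
91: 00000110110110011111000 → 0, fb=1
92: 00001101101100111110001 → 0, fb=1
93: 00011011011001111100011 → 0, fb=0
94: 00110110110011111000110 → 0, fb=1
95: 01101101100111110001101 → 0, fb=1
96: 11011011001111100011011 → 1, fb=1
97: 10110110011111000110111 → 1, fb=0

11010001100000001100110111000011001100101110101101001010110111110000010000100010011111110000000011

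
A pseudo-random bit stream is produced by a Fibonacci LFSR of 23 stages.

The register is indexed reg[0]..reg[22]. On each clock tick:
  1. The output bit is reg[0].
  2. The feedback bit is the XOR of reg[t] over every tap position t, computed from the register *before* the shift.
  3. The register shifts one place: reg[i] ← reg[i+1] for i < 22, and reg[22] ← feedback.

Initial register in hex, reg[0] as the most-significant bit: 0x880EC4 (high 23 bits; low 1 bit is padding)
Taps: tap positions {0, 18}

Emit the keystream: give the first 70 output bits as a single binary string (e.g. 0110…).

step | reg (before) | out | fb
   0 | 10001000000011101100010 | 1 | 1
   1 | 00010000000111011000101 | 0 | 0
   2 | 00100000001110110001010 | 0 | 0
   3 | 01000000011101100010100 | 0 | 1
   4 | 10000000111011000101001 | 1 | 1
   5 | 00000001110110001010011 | 0 | 1
   6 | 00000011101100010100111 | 0 | 0
   7 | 00000111011000101001110 | 0 | 0
   8 | 00001110110001010011100 | 0 | 1
   9 | 00011101100010100111001 | 0 | 1
  10 | 00111011000101001110011 | 0 | 1
  11 | 01110110001010011100111 | 0 | 0
  12 | 11101100010100111001110 | 1 | 1
  13 | 11011000101001110011101 | 1 | 0
  14 | 10110001010011100111010 | 1 | 0
  15 | 01100010100111001110100 | 0 | 1
  16 | 11000101001110011101001 | 1 | 1
  17 | 10001010011100111010011 | 1 | 0
  18 | 00010100111001110100110 | 0 | 0
  19 | 00101001110011101001100 | 0 | 0
  20 | 01010011100111010011000 | 0 | 1
  21 | 10100111001110100110001 | 1 | 0
  22 | 01001110011101001100010 | 0 | 0
  23 | 10011100111010011000100 | 1 | 1
  24 | 00111001110100110001001 | 0 | 0
  25 | 01110011101001100010010 | 0 | 1
  26 | 11100111010011000100101 | 1 | 1
  27 | 11001110100110001001011 | 1 | 1
  28 | 10011101001100010010111 | 1 | 0
  29 | 00111010011000100101110 | 0 | 0
  30 | 01110100110001001011100 | 0 | 1
  31 | 11101001100010010111001 | 1 | 0
  32 | 11010011000100101110010 | 1 | 0
  33 | 10100110001001011100100 | 1 | 1
  34 | 01001100010010111001001 | 0 | 0
  35 | 10011000100101110010010 | 1 | 0
  36 | 00110001001011100100100 | 0 | 0
  37 | 01100010010111001001000 | 0 | 0
  38 | 11000100101110010010000 | 1 | 0
  39 | 10001001011100100100000 | 1 | 1
  40 | 00010010111001001000001 | 0 | 0
  41 | 00100101110010010000010 | 0 | 0
  42 | 01001011100100100000100 | 0 | 0
  43 | 10010111001001000001000 | 1 | 1
  44 | 00101110010010000010001 | 0 | 1
  45 | 01011100100100000100011 | 0 | 0
  46 | 10111001001000001000110 | 1 | 1
  47 | 01110010010000010001101 | 0 | 0
  48 | 11100100100000100011010 | 1 | 0
  49 | 11001001000001000110100 | 1 | 0
  50 | 10010010000010001101000 | 1 | 1
  51 | 00100100000100011010001 | 0 | 1
  52 | 01001000001000110100011 | 0 | 0
  53 | 10010000010001101000110 | 1 | 1
  54 | 00100000100011010001101 | 0 | 0
  55 | 01000001000110100011010 | 0 | 1
  56 | 10000010001101000110101 | 1 | 0
  57 | 00000100011010001101010 | 0 | 0
  58 | 00001000110100011010100 | 0 | 1
  59 | 00010001101000110101001 | 0 | 0
  60 | 00100011010001101010010 | 0 | 1
  61 | 01000110100011010100101 | 0 | 0
  62 | 10001101000110101001010 | 1 | 1
  63 | 00011010001101010010101 | 0 | 1
  64 | 00110100011010100101011 | 0 | 0
  65 | 01101000110101001010110 | 0 | 1
  66 | 11010001101010010101101 | 1 | 1
  67 | 10100011010100101011011 | 1 | 0
  68 | 01000110101001010110110 | 0 | 1
  69 | 10001101010010101101101 | 1 | 1

1000100000001110110001010011100111010011000100101110010010000010001101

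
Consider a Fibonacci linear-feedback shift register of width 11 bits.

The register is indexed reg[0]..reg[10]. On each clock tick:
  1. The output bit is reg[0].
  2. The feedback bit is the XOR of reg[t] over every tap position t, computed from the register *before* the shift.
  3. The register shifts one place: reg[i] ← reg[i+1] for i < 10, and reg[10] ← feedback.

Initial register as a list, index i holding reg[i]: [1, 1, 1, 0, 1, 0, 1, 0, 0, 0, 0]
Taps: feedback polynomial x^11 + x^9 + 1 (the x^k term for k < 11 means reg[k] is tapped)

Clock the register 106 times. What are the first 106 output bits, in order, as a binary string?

k : reg_k → out_k, fb_k
0: 11101010000 → 1, fb=1
1: 11010100001 → 1, fb=1
2: 10101000011 → 1, fb=0
3: 01010000110 → 0, fb=1
4: 10100001101 → 1, fb=1
5: 01000011011 → 0, fb=1
6: 10000110111 → 1, fb=0
7: 00001101110 → 0, fb=1
8: 00011011101 → 0, fb=0
9: 00110111010 → 0, fb=1
10: 01101110101 → 0, fb=0
11: 11011101010 → 1, fb=0
12: 10111010100 → 1, fb=1
13: 01110101001 → 0, fb=0
14: 11101010010 → 1, fb=0
15: 11010100100 → 1, fb=1
16: 10101001001 → 1, fb=1
17: 01010010011 → 0, fb=1
18: 10100100111 → 1, fb=0
19: 01001001110 → 0, fb=1
20: 10010011101 → 1, fb=1
21: 00100111011 → 0, fb=1
22: 01001110111 → 0, fb=1
23: 10011101111 → 1, fb=0
24: 00111011110 → 0, fb=1
25: 01110111101 → 0, fb=0
26: 11101111010 → 1, fb=0
27: 11011110100 → 1, fb=1
28: 10111101001 → 1, fb=1
29: 01111010011 → 0, fb=1
30: 11110100111 → 1, fb=0
31: 11101001110 → 1, fb=0
32: 11010011100 → 1, fb=1
33: 10100111001 → 1, fb=1
34: 01001110011 → 0, fb=1
35: 10011100111 → 1, fb=0
36: 00111001110 → 0, fb=1
37: 01110011101 → 0, fb=0
38: 11100111010 → 1, fb=0
39: 11001110100 → 1, fb=1
40: 10011101001 → 1, fb=1
41: 00111010011 → 0, fb=1
42: 01110100111 → 0, fb=1
43: 11101001111 → 1, fb=0
44: 11010011110 → 1, fb=0
45: 10100111100 → 1, fb=1
46: 01001111001 → 0, fb=0
47: 10011110010 → 1, fb=0
48: 00111100100 → 0, fb=0
49: 01111001000 → 0, fb=0
50: 11110010000 → 1, fb=1
51: 11100100001 → 1, fb=1
52: 11001000011 → 1, fb=0
53: 10010000110 → 1, fb=0
54: 00100001100 → 0, fb=0
55: 01000011000 → 0, fb=0
56: 10000110000 → 1, fb=1
57: 00001100001 → 0, fb=0
58: 00011000010 → 0, fb=1
59: 00110000101 → 0, fb=0
60: 01100001010 → 0, fb=1
61: 11000010101 → 1, fb=1
62: 10000101011 → 1, fb=0
63: 00001010110 → 0, fb=1
64: 00010101101 → 0, fb=0
65: 00101011010 → 0, fb=1
66: 01010110101 → 0, fb=0
67: 10101101010 → 1, fb=0
68: 01011010100 → 0, fb=0
69: 10110101000 → 1, fb=1
70: 01101010001 → 0, fb=0
71: 11010100010 → 1, fb=0
72: 10101000100 → 1, fb=1
73: 01010001001 → 0, fb=0
74: 10100010010 → 1, fb=0
75: 01000100100 → 0, fb=0
76: 10001001000 → 1, fb=1
77: 00010010001 → 0, fb=0
78: 00100100010 → 0, fb=1
79: 01001000101 → 0, fb=0
80: 10010001010 → 1, fb=0
81: 00100010100 → 0, fb=0
82: 01000101000 → 0, fb=0
83: 10001010000 → 1, fb=1
84: 00010100001 → 0, fb=0
85: 00101000010 → 0, fb=1
86: 01010000101 → 0, fb=0
87: 10100001010 → 1, fb=0
88: 01000010100 → 0, fb=0
89: 10000101000 → 1, fb=1
90: 00001010001 → 0, fb=0
91: 00010100010 → 0, fb=1
92: 00101000101 → 0, fb=0
93: 01010001010 → 0, fb=1
94: 10100010101 → 1, fb=1
95: 01000101011 → 0, fb=1
96: 10001010111 → 1, fb=0
97: 00010101110 → 0, fb=1
98: 00101011101 → 0, fb=0
99: 01010111010 → 0, fb=1
100: 10101110101 → 1, fb=1
101: 01011101011 → 0, fb=1
102: 10111010111 → 1, fb=0
103: 01110101110 → 0, fb=1
104: 11101011101 → 1, fb=1
105: 11010111011 → 1, fb=0

1110101000011011101010010011101111010011100111010011110010000110000101011010100010010001010000101000101011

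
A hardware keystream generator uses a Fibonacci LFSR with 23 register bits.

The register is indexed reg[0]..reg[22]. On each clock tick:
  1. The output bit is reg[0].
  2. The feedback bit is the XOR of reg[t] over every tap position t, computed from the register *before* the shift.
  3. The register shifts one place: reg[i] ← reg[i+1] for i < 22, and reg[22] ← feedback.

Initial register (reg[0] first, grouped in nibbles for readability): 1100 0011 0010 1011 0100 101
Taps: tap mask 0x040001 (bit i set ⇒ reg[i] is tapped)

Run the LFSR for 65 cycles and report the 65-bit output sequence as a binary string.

11000011001010110100101111011000100100100000011110001101010011100

step | reg (before) | out | fb
   0 | 11000011001010110100101 | 1 | 1
   1 | 10000110010101101001011 | 1 | 1
   2 | 00001100101011010010111 | 0 | 1
   3 | 00011001010110100101111 | 0 | 0
   4 | 00110010101101001011110 | 0 | 1
   5 | 01100101011010010111101 | 0 | 1
   6 | 11001010110100101111011 | 1 | 0
   7 | 10010101101001011110110 | 1 | 0
   8 | 00101011010010111101100 | 0 | 0
   9 | 01010110100101111011000 | 0 | 1
  10 | 10101101001011110110001 | 1 | 0
  11 | 01011010010111101100010 | 0 | 0
  12 | 10110100101111011000100 | 1 | 1
  13 | 01101001011110110001001 | 0 | 0
  14 | 11010010111101100010010 | 1 | 0
  15 | 10100101111011000100100 | 1 | 1
  16 | 01001011110110001001001 | 0 | 0
  17 | 10010111101100010010010 | 1 | 0
  18 | 00101111011000100100100 | 0 | 0
  19 | 01011110110001001001000 | 0 | 0
  20 | 10111101100010010010000 | 1 | 0
  21 | 01111011000100100100000 | 0 | 0
  22 | 11110110001001001000000 | 1 | 1
  23 | 11101100010010010000001 | 1 | 1
  24 | 11011000100100100000011 | 1 | 1
  25 | 10110001001001000000111 | 1 | 1
  26 | 01100010010010000001111 | 0 | 0
  27 | 11000100100100000011110 | 1 | 0
  28 | 10001001001000000111100 | 1 | 0
  29 | 00010010010000001111000 | 0 | 1
  30 | 00100100100000011110001 | 0 | 1
  31 | 01001001000000111100011 | 0 | 0
  32 | 10010010000001111000110 | 1 | 1
  33 | 00100100000011110001101 | 0 | 0
  34 | 01001000000111100011010 | 0 | 1
  35 | 10010000001111000110101 | 1 | 0
  36 | 00100000011110001101010 | 0 | 0
  37 | 01000000111100011010100 | 0 | 1
  38 | 10000001111000110101001 | 1 | 1
  39 | 00000011110001101010011 | 0 | 1
  40 | 00000111100011010100111 | 0 | 0
  41 | 00001111000110101001110 | 0 | 0
  42 | 00011110001101010011100 | 0 | 1
  43 | 00111100011010100111001 | 0 | 1
  44 | 01111000110101001110011 | 0 | 1
  45 | 11110001101010011100111 | 1 | 1
  46 | 11100011010100111001111 | 1 | 1
  47 | 11000110101001110011111 | 1 | 0
  48 | 10001101010011100111110 | 1 | 0
  49 | 00011010100111001111100 | 0 | 1
  50 | 00110101001110011111001 | 0 | 1
  51 | 01101010011100111110011 | 0 | 1
  52 | 11010100111001111100111 | 1 | 1
  53 | 10101001110011111001111 | 1 | 1
  54 | 01010011100111110011111 | 0 | 1
  55 | 10100111001111100111111 | 1 | 0
  56 | 01001110011111001111110 | 0 | 1
  57 | 10011100111110011111101 | 1 | 0
  58 | 00111001111100111111010 | 0 | 1
  59 | 01110011111001111110101 | 0 | 1
  60 | 11100111110011111101011 | 1 | 1
  61 | 11001111100111111010111 | 1 | 0
  62 | 10011111001111110101110 | 1 | 1
  63 | 00111110011111101011101 | 0 | 1
  64 | 01111100111111010111011 | 0 | 1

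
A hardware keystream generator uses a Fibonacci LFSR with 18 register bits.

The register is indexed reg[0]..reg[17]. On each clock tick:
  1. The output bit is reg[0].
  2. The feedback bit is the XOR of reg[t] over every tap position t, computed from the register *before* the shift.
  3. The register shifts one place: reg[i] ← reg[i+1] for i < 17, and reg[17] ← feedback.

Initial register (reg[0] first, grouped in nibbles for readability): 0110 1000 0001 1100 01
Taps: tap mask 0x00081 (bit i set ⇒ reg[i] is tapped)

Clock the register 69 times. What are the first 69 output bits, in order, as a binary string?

011010000001110001011001100011000010011111100111111101010000011101011

tick  register→output (feedback)
  0  011010000001110001→0 (0)
  1  110100000011100010→1 (1)
  2  101000000111000101→1 (1)
  3  010000001110001011→0 (0)
  4  100000011100010110→1 (0)
  5  000000111000101100→0 (1)
  6  000001110001011001→0 (1)
  7  000011100010110011→0 (0)
  8  000111000101100110→0 (0)
  9  001110001011001100→0 (0)
 10  011100010110011000→0 (1)
 11  111000101100110001→1 (1)
 12  110001011001100011→1 (0)
 13  100010110011000110→1 (0)
 14  000101100110001100→0 (0)
 15  001011001100011000→0 (0)
 16  010110011000110000→0 (1)
 17  101100110001100001→1 (0)
 18  011001100011000010→0 (0)
 19  110011000110000100→1 (1)
 20  100110001100001001→1 (1)
 21  001100011000010011→0 (1)
 22  011000110000100111→0 (1)
 23  110001100001001111→1 (1)
 24  100011000010011111→1 (1)
 25  000110000100111111→0 (0)
 26  001100001001111110→0 (0)
 27  011000010011111100→0 (1)
 28  110000100111111001→1 (1)
 29  100001001111110011→1 (1)
 30  000010011111100111→0 (1)
 31  000100111111001111→0 (1)
 32  001001111110011111→0 (1)
 33  010011111100111111→0 (1)
 34  100111111001111111→1 (0)
 35  001111110011111110→0 (1)
 36  011111100111111101→0 (0)
 37  111111001111111010→1 (1)
 38  111110011111110101→1 (0)
 39  111100111111101010→1 (0)
 40  111001111111010100→1 (0)
 41  110011111110101000→1 (0)
 42  100111111101010000→1 (0)
 43  001111111010100000→0 (1)
 44  011111110101000001→0 (1)
 45  111111101010000011→1 (1)
 46  111111010100000111→1 (0)
 47  111110101000001110→1 (1)
 48  111101010000011101→1 (0)
 49  111010100000111010→1 (1)
 50  110101000001110101→1 (1)
 51  101010000011101011→1 (1)
 52  010100000111010111→0 (0)
 53  101000001110101110→1 (1)
 54  010000011101011101→0 (1)
 55  100000111010111011→1 (0)
 56  000001110101110110→0 (1)
 57  000011101011101101→0 (0)
 58  000111010111011010→0 (1)
 59  001110101110110101→0 (0)
 60  011101011101101010→0 (1)
 61  111010111011010101→1 (0)
 62  110101110110101010→1 (0)
 63  101011101101010100→1 (1)
 64  010111011010101001→0 (1)
 65  101110110101010011→1 (0)
 66  011101101010100110→0 (0)
 67  111011010101001100→1 (0)
 68  110110101010011000→1 (1)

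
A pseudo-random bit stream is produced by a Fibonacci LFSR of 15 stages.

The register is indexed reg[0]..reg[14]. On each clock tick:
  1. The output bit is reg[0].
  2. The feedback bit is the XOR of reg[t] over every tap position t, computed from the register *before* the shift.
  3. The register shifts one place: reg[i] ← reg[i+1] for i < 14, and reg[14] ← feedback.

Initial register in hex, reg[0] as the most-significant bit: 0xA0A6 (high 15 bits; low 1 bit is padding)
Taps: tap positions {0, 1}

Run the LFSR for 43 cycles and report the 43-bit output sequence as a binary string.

k : reg_k → out_k, fb_k
0: 101000001010011 → 1, fb=1
1: 010000010100111 → 0, fb=1
2: 100000101001111 → 1, fb=1
3: 000001010011111 → 0, fb=0
4: 000010100111110 → 0, fb=0
5: 000101001111100 → 0, fb=0
6: 001010011111000 → 0, fb=0
7: 010100111110000 → 0, fb=1
8: 101001111100001 → 1, fb=1
9: 010011111000011 → 0, fb=1
10: 100111110000111 → 1, fb=1
11: 001111100001111 → 0, fb=0
12: 011111000011110 → 0, fb=1
13: 111110000111101 → 1, fb=0
14: 111100001111010 → 1, fb=0
15: 111000011110100 → 1, fb=0
16: 110000111101000 → 1, fb=0
17: 100001111010000 → 1, fb=1
18: 000011110100001 → 0, fb=0
19: 000111101000010 → 0, fb=0
20: 001111010000100 → 0, fb=0
21: 011110100001000 → 0, fb=1
22: 111101000010001 → 1, fb=0
23: 111010000100010 → 1, fb=0
24: 110100001000100 → 1, fb=0
25: 101000010001000 → 1, fb=1
26: 010000100010001 → 0, fb=1
27: 100001000100011 → 1, fb=1
28: 000010001000111 → 0, fb=0
29: 000100010001110 → 0, fb=0
30: 001000100011100 → 0, fb=0
31: 010001000111000 → 0, fb=1
32: 100010001110001 → 1, fb=1
33: 000100011100011 → 0, fb=0
34: 001000111000110 → 0, fb=0
35: 010001110001100 → 0, fb=1
36: 100011100011001 → 1, fb=1
37: 000111000110011 → 0, fb=0
38: 001110001100110 → 0, fb=0
39: 011100011001100 → 0, fb=1
40: 111000110011001 → 1, fb=0
41: 110001100110010 → 1, fb=0
42: 100011001100100 → 1, fb=1

1010000010100111110000111101000010001000111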